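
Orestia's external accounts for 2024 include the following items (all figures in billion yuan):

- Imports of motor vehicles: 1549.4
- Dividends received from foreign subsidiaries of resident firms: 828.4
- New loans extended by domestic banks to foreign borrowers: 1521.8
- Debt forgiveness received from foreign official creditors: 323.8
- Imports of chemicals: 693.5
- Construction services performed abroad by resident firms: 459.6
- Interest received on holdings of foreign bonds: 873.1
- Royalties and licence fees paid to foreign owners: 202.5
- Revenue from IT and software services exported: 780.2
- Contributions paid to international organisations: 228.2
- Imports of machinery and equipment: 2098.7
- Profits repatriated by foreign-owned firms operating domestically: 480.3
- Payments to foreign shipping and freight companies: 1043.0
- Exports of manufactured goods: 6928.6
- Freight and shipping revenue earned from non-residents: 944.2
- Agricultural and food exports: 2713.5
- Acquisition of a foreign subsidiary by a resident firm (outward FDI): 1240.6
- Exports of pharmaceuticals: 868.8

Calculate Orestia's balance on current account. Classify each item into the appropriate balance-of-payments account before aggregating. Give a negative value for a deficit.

Goods: 6928.6 - 693.5 + 868.8 - 2098.7 + 2713.5 - 1549.4 = 6169.3
Services: 459.6 - 1043.0 - 202.5 + 780.2 + 944.2 = 938.5
Primary income: 828.4 - 480.3 + 873.1 = 1221.2
Secondary income: -228.2
Current account = 6169.3 + 938.5 + 1221.2 + (-228.2) = 8100.8
(Excluded from the current account — financial account: new loans extended by domestic banks to foreign borrowers 1521.8, acquisition of a foreign subsidiary by a resident firm (outward FDI) 1240.6; capital account: debt forgiveness received from foreign official creditors 323.8.)

8100.8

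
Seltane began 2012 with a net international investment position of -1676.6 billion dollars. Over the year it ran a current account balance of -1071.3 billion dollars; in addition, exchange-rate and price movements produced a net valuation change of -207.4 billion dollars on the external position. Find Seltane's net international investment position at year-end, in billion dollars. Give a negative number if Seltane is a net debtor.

-2955.3

Change in NIIP = current account + net valuation change = -1071.3 + (-207.4) = -1278.7
End-of-year NIIP = -1676.6 + (-1278.7) = -2955.3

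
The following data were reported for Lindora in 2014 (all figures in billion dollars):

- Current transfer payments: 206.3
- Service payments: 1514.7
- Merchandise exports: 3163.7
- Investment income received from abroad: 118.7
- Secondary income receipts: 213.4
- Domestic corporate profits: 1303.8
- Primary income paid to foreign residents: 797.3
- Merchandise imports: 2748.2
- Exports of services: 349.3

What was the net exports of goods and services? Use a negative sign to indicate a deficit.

Goods balance = 3163.7 - 2748.2 = 415.5
Services balance = 349.3 - 1514.7 = -1165.4
Trade balance (goods + services) = 415.5 + (-1165.4) = -749.9

-749.9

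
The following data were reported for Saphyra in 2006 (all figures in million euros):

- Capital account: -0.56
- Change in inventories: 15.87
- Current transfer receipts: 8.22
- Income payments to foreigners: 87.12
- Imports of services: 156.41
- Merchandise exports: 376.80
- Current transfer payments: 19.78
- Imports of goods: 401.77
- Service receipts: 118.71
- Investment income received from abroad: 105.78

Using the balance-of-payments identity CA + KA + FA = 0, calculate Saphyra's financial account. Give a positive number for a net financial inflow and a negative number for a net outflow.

56.13

Goods balance = 376.80 - 401.77 = -24.97
Services balance = 118.71 - 156.41 = -37.70
Trade balance (goods + services) = -24.97 + (-37.70) = -62.67
Net primary income = 105.78 - 87.12 = 18.66
Net secondary income = 8.22 - 19.78 = -11.56
Current account = -62.67 + 18.66 + (-11.56) = -55.57
Financial account = -(-55.57 + (-0.56)) = 56.13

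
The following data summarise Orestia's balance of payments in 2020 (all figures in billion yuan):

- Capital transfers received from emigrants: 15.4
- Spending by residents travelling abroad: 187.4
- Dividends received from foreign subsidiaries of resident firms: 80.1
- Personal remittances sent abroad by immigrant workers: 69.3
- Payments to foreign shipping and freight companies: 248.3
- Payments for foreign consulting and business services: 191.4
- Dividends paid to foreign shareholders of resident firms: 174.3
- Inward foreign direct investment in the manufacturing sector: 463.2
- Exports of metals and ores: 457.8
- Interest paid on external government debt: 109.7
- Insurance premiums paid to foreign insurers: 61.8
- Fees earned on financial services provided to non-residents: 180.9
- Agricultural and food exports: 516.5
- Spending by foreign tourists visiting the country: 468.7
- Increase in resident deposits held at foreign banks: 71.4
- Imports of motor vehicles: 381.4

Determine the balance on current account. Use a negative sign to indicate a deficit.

280.4

Goods: 457.8 + 516.5 - 381.4 = 592.9
Services: -248.3 - 191.4 + 468.7 - 187.4 + 180.9 - 61.8 = -39.3
Primary income: -109.7 - 174.3 + 80.1 = -203.9
Secondary income: -69.3
Current account = 592.9 + (-39.3) + (-203.9) + (-69.3) = 280.4
(Excluded from the current account — capital account: capital transfers received from emigrants 15.4; financial account: inward foreign direct investment in the manufacturing sector 463.2, increase in resident deposits held at foreign banks 71.4.)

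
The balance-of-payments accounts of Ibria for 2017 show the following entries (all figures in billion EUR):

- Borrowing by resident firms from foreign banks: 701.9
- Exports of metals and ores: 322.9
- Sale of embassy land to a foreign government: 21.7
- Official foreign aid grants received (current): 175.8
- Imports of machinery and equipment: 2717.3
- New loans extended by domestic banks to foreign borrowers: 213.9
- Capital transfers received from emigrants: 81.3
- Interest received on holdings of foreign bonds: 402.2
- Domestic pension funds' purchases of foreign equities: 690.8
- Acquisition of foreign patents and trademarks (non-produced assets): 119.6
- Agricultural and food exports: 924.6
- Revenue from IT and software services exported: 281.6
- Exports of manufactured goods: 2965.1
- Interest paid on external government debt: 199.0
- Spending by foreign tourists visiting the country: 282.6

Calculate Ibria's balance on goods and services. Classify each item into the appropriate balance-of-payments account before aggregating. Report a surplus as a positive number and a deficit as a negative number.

Goods: 322.9 - 2717.3 + 924.6 + 2965.1 = 1495.3
Services: 282.6 + 281.6 = 564.2
Trade balance = 1495.3 + 564.2 = 2059.5
(Excluded from the trade balance — financial account: borrowing by resident firms from foreign banks 701.9, new loans extended by domestic banks to foreign borrowers 213.9, domestic pension funds' purchases of foreign equities 690.8; capital account: sale of embassy land to a foreign government 21.7, capital transfers received from emigrants 81.3, acquisition of foreign patents and trademarks (non-produced assets) 119.6; secondary income: official foreign aid grants received (current) 175.8; primary income: interest received on holdings of foreign bonds 402.2, interest paid on external government debt 199.0.)

2059.5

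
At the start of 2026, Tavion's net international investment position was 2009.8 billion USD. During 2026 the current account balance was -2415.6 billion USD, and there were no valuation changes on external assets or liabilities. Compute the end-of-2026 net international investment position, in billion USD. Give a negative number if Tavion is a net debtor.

-405.8

With no valuation effects, change in NIIP = current account = -2415.6
End-of-year NIIP = 2009.8 + (-2415.6) = -405.8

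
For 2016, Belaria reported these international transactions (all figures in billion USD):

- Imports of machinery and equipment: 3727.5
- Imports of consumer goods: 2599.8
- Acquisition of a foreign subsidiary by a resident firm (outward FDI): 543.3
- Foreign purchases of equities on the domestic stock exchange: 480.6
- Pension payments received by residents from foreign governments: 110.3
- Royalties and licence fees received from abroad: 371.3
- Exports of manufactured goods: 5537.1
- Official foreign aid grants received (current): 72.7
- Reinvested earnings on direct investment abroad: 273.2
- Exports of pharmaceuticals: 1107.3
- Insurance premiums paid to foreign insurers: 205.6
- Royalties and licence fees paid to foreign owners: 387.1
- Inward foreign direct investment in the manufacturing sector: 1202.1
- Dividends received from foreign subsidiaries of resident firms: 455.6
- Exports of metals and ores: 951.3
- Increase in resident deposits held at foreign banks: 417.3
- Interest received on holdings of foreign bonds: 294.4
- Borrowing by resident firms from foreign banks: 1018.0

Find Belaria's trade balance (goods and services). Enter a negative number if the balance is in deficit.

Goods: 951.3 - 3727.5 + 5537.1 + 1107.3 - 2599.8 = 1268.4
Services: -205.6 - 387.1 + 371.3 = -221.4
Trade balance = 1268.4 + (-221.4) = 1047.0
(Excluded from the trade balance — financial account: acquisition of a foreign subsidiary by a resident firm (outward FDI) 543.3, foreign purchases of equities on the domestic stock exchange 480.6, inward foreign direct investment in the manufacturing sector 1202.1, increase in resident deposits held at foreign banks 417.3, borrowing by resident firms from foreign banks 1018.0; secondary income: pension payments received by residents from foreign governments 110.3, official foreign aid grants received (current) 72.7; primary income: reinvested earnings on direct investment abroad 273.2, dividends received from foreign subsidiaries of resident firms 455.6, interest received on holdings of foreign bonds 294.4.)

1047.0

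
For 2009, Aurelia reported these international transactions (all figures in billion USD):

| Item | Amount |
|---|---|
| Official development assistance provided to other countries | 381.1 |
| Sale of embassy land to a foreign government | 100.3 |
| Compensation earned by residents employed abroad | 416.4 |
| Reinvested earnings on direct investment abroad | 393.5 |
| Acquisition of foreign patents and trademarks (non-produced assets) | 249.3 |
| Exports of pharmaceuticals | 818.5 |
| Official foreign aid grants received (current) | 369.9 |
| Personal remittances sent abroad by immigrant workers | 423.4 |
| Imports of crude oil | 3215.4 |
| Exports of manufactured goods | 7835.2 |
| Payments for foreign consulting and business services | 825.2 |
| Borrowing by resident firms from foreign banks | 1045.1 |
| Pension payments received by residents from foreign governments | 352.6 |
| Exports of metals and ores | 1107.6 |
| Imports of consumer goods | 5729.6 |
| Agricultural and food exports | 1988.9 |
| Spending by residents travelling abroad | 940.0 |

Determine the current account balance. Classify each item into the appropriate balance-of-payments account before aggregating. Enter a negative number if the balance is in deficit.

1767.9

Goods: -3215.4 + 1988.9 + 7835.2 + 1107.6 + 818.5 - 5729.6 = 2805.2
Services: -825.2 - 940.0 = -1765.2
Primary income: 393.5 + 416.4 = 809.9
Secondary income: 369.9 - 423.4 - 381.1 + 352.6 = -82.0
Current account = 2805.2 + (-1765.2) + 809.9 + (-82.0) = 1767.9
(Excluded from the current account — capital account: sale of embassy land to a foreign government 100.3, acquisition of foreign patents and trademarks (non-produced assets) 249.3; financial account: borrowing by resident firms from foreign banks 1045.1.)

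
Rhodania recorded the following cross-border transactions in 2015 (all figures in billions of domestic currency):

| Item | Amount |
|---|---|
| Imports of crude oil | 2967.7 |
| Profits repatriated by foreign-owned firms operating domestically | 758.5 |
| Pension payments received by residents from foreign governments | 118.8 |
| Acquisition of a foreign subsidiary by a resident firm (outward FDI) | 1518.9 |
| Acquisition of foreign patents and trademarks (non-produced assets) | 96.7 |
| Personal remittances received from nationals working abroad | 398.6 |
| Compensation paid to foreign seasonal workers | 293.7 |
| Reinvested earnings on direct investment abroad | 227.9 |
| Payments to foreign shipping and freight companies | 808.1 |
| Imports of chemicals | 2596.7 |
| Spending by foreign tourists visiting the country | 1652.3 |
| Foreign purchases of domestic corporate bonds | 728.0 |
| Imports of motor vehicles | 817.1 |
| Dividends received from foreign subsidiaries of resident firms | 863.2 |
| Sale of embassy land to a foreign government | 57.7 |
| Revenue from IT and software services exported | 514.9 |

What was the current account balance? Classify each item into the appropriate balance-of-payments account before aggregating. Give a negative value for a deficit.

Goods: -817.1 - 2967.7 - 2596.7 = -6381.5
Services: -808.1 + 514.9 + 1652.3 = 1359.1
Primary income: 227.9 - 758.5 - 293.7 + 863.2 = 38.9
Secondary income: 118.8 + 398.6 = 517.4
Current account = (-6381.5) + 1359.1 + 38.9 + 517.4 = -4466.1
(Excluded from the current account — financial account: acquisition of a foreign subsidiary by a resident firm (outward FDI) 1518.9, foreign purchases of domestic corporate bonds 728.0; capital account: acquisition of foreign patents and trademarks (non-produced assets) 96.7, sale of embassy land to a foreign government 57.7.)

-4466.1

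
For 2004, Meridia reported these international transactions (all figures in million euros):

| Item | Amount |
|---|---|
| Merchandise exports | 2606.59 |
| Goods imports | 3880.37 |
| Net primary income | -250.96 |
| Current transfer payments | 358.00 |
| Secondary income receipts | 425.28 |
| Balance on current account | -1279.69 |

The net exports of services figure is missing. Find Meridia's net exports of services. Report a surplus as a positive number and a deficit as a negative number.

177.77

Current account = goods balance + services balance + net primary income + net secondary income
Sum of the known components = -1457.46
Net exports of services = CA - (known components) = -1279.69 - (-1457.46) = 177.77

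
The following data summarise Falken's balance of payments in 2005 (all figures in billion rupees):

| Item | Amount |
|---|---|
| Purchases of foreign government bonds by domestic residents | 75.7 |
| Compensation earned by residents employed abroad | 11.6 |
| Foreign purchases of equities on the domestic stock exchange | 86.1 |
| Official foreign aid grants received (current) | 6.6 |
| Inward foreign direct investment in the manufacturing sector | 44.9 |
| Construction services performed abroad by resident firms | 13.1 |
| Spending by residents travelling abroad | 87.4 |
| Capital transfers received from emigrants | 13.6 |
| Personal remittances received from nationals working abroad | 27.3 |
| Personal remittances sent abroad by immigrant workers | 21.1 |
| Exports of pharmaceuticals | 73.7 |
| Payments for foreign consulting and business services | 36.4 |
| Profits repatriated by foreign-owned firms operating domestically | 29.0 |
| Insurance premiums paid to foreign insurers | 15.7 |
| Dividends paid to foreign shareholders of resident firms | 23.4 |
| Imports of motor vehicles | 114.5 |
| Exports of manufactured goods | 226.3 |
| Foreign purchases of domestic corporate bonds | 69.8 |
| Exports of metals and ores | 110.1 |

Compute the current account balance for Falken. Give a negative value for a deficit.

Goods: -114.5 + 73.7 + 110.1 + 226.3 = 295.6
Services: -87.4 - 36.4 - 15.7 + 13.1 = -126.4
Primary income: -23.4 - 29.0 + 11.6 = -40.8
Secondary income: -21.1 + 6.6 + 27.3 = 12.8
Current account = 295.6 + (-126.4) + (-40.8) + 12.8 = 141.2
(Excluded from the current account — financial account: purchases of foreign government bonds by domestic residents 75.7, foreign purchases of equities on the domestic stock exchange 86.1, inward foreign direct investment in the manufacturing sector 44.9, foreign purchases of domestic corporate bonds 69.8; capital account: capital transfers received from emigrants 13.6.)

141.2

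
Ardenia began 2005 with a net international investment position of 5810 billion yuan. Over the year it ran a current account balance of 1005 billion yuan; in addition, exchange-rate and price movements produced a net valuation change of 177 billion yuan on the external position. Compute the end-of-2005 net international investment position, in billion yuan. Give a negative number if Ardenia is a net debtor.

6992

Change in NIIP = current account + net valuation change = 1005 + 177 = 1182
End-of-year NIIP = 5810 + 1182 = 6992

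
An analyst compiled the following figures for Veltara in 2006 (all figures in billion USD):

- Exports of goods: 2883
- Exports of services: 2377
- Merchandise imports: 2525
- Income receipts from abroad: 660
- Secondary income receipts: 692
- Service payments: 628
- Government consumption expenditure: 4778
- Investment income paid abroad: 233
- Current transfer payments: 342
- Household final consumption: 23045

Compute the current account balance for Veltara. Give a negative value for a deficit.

2884

Goods balance = 2883 - 2525 = 358
Services balance = 2377 - 628 = 1749
Trade balance (goods + services) = 358 + 1749 = 2107
Net primary income = 660 - 233 = 427
Net secondary income = 692 - 342 = 350
Current account = 2107 + 427 + 350 = 2884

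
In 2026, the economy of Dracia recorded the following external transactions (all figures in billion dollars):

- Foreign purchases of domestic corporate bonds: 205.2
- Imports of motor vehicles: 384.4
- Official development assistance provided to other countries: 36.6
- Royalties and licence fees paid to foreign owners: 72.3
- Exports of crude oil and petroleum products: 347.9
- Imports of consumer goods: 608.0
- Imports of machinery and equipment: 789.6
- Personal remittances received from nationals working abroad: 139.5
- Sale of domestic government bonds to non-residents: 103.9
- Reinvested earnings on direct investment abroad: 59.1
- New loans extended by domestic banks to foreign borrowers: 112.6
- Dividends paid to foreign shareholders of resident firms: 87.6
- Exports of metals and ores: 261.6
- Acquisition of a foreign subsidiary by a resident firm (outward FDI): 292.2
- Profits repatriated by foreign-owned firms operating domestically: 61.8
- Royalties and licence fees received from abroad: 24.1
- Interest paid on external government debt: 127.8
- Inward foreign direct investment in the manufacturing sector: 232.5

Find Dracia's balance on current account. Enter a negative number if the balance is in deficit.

-1335.9

Goods: -608.0 + 347.9 + 261.6 - 384.4 - 789.6 = -1172.5
Services: 24.1 - 72.3 = -48.2
Primary income: -87.6 + 59.1 - 127.8 - 61.8 = -218.1
Secondary income: -36.6 + 139.5 = 102.9
Current account = (-1172.5) + (-48.2) + (-218.1) + 102.9 = -1335.9
(Excluded from the current account — financial account: foreign purchases of domestic corporate bonds 205.2, sale of domestic government bonds to non-residents 103.9, new loans extended by domestic banks to foreign borrowers 112.6, acquisition of a foreign subsidiary by a resident firm (outward FDI) 292.2, inward foreign direct investment in the manufacturing sector 232.5.)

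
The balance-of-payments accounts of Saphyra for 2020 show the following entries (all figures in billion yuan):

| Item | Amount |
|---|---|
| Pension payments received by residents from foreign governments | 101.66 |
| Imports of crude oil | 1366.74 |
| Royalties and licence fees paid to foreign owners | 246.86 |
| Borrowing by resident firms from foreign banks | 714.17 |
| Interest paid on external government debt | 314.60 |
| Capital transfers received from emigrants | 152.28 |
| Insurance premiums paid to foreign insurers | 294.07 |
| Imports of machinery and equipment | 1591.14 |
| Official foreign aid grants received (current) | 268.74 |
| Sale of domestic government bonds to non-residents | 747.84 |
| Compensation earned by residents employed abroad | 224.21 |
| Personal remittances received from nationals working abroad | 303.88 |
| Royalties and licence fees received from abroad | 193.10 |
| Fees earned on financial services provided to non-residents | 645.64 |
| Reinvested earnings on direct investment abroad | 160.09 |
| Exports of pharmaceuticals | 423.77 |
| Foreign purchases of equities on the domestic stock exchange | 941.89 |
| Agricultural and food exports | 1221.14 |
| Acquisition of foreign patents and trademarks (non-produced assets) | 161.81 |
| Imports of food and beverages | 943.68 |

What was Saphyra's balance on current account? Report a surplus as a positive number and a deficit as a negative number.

-1214.86

Goods: -1591.14 + 1221.14 + 423.77 - 943.68 - 1366.74 = -2256.65
Services: 193.10 + 645.64 - 294.07 - 246.86 = 297.81
Primary income: 224.21 - 314.60 + 160.09 = 69.70
Secondary income: 268.74 + 101.66 + 303.88 = 674.28
Current account = (-2256.65) + 297.81 + 69.70 + 674.28 = -1214.86
(Excluded from the current account — financial account: borrowing by resident firms from foreign banks 714.17, sale of domestic government bonds to non-residents 747.84, foreign purchases of equities on the domestic stock exchange 941.89; capital account: capital transfers received from emigrants 152.28, acquisition of foreign patents and trademarks (non-produced assets) 161.81.)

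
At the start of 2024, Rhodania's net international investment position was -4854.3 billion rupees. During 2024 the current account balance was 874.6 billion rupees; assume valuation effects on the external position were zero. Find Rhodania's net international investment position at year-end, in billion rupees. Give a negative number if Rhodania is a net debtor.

With no valuation effects, change in NIIP = current account = 874.6
End-of-year NIIP = -4854.3 + 874.6 = -3979.7

-3979.7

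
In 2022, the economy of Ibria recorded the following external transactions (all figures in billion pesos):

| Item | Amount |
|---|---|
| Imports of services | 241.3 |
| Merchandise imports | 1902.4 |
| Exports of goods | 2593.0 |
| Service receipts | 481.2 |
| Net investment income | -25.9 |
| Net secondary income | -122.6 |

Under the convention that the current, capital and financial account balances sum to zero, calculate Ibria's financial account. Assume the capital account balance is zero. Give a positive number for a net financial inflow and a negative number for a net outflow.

Goods balance = 2593.0 - 1902.4 = 690.6
Services balance = 481.2 - 241.3 = 239.9
Trade balance (goods + services) = 690.6 + 239.9 = 930.5
Net primary income = -25.9
Net secondary income = -122.6
Current account = 930.5 + (-25.9) + (-122.6) = 782.0
Financial account = -(782.0) = -782.0

-782.0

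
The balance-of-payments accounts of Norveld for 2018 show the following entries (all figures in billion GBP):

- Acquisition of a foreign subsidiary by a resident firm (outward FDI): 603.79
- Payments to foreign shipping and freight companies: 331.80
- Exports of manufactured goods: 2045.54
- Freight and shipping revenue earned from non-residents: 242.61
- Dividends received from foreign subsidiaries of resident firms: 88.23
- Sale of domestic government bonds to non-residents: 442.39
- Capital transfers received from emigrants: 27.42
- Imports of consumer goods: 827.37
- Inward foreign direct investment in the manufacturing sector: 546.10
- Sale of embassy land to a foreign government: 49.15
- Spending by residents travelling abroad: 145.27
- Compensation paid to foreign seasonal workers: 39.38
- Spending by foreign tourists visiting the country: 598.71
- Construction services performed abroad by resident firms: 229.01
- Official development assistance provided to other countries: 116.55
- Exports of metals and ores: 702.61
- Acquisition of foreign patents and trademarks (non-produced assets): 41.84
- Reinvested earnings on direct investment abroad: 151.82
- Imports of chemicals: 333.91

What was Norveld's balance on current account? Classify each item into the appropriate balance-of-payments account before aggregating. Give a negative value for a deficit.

Goods: -333.91 + 2045.54 + 702.61 - 827.37 = 1586.87
Services: 229.01 + 242.61 + 598.71 - 145.27 - 331.80 = 593.26
Primary income: -39.38 + 151.82 + 88.23 = 200.67
Secondary income: -116.55
Current account = 1586.87 + 593.26 + 200.67 + (-116.55) = 2264.25
(Excluded from the current account — financial account: acquisition of a foreign subsidiary by a resident firm (outward FDI) 603.79, sale of domestic government bonds to non-residents 442.39, inward foreign direct investment in the manufacturing sector 546.10; capital account: capital transfers received from emigrants 27.42, sale of embassy land to a foreign government 49.15, acquisition of foreign patents and trademarks (non-produced assets) 41.84.)

2264.25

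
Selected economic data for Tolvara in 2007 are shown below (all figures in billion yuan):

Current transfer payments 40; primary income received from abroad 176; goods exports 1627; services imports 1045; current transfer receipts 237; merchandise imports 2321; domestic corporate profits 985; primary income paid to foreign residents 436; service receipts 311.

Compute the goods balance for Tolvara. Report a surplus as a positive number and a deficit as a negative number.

Goods balance = 1627 - 2321 = -694

-694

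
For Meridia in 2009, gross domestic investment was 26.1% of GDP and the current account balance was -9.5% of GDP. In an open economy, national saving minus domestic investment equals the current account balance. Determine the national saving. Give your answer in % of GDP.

S - I = CA (net lending to the rest of the world).
S = I + CA = 26.1 + (-9.5) = 16.6

16.6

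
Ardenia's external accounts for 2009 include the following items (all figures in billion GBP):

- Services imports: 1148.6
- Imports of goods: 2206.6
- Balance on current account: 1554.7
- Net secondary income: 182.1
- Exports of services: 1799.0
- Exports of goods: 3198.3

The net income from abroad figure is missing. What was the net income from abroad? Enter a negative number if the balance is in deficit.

-269.5

Current account = goods balance + services balance + net primary income + net secondary income
Sum of the known components = 1824.2
Net income from abroad = CA - (known components) = 1554.7 - 1824.2 = -269.5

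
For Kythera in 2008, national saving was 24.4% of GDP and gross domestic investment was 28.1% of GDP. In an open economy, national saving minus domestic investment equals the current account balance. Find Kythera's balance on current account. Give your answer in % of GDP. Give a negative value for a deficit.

S - I = CA (net lending to the rest of the world).
CA = S - I = 24.4 - 28.1 = -3.7

-3.7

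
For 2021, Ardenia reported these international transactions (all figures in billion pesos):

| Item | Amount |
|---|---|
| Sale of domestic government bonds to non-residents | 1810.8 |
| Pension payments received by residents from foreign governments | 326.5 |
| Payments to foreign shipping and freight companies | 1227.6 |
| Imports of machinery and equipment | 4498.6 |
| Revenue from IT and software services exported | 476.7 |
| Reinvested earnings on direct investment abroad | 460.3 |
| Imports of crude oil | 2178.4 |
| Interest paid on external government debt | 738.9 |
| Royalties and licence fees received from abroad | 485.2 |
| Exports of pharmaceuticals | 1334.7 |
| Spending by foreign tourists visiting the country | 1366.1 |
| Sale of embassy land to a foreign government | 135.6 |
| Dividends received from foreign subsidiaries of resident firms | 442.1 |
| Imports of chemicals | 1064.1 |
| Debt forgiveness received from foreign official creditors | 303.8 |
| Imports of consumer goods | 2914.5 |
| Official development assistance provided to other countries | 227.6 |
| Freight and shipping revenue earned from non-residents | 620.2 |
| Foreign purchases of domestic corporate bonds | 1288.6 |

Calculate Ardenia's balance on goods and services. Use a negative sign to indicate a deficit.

Goods: -2178.4 + 1334.7 - 4498.6 - 2914.5 - 1064.1 = -9320.9
Services: -1227.6 + 620.2 + 476.7 + 1366.1 + 485.2 = 1720.6
Trade balance = -9320.9 + 1720.6 = -7600.3
(Excluded from the trade balance — financial account: sale of domestic government bonds to non-residents 1810.8, foreign purchases of domestic corporate bonds 1288.6; secondary income: pension payments received by residents from foreign governments 326.5, official development assistance provided to other countries 227.6; primary income: reinvested earnings on direct investment abroad 460.3, interest paid on external government debt 738.9, dividends received from foreign subsidiaries of resident firms 442.1; capital account: sale of embassy land to a foreign government 135.6, debt forgiveness received from foreign official creditors 303.8.)

-7600.3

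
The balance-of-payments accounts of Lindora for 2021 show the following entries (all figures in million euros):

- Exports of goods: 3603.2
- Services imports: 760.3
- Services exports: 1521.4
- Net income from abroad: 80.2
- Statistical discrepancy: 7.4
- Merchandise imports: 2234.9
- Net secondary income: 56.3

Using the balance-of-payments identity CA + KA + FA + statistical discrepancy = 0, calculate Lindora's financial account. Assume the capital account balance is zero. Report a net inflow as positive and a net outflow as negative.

Goods balance = 3603.2 - 2234.9 = 1368.3
Services balance = 1521.4 - 760.3 = 761.1
Trade balance (goods + services) = 1368.3 + 761.1 = 2129.4
Net primary income = 80.2
Net secondary income = 56.3
Current account = 2129.4 + 80.2 + 56.3 = 2265.9
Financial account = -(2265.9 + 7.4) = -2273.3

-2273.3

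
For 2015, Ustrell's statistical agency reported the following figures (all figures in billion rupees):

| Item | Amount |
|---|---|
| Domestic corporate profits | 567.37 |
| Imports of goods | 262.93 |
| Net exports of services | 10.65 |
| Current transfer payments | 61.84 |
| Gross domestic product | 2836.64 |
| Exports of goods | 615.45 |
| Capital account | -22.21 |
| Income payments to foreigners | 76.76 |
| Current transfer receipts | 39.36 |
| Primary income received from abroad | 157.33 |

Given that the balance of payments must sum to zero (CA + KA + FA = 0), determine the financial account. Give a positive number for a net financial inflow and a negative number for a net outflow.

Goods balance = 615.45 - 262.93 = 352.52
Services balance = 10.65
Trade balance (goods + services) = 352.52 + 10.65 = 363.17
Net primary income = 157.33 - 76.76 = 80.57
Net secondary income = 39.36 - 61.84 = -22.48
Current account = 363.17 + 80.57 + (-22.48) = 421.26
Financial account = -(421.26 + (-22.21)) = -399.05

-399.05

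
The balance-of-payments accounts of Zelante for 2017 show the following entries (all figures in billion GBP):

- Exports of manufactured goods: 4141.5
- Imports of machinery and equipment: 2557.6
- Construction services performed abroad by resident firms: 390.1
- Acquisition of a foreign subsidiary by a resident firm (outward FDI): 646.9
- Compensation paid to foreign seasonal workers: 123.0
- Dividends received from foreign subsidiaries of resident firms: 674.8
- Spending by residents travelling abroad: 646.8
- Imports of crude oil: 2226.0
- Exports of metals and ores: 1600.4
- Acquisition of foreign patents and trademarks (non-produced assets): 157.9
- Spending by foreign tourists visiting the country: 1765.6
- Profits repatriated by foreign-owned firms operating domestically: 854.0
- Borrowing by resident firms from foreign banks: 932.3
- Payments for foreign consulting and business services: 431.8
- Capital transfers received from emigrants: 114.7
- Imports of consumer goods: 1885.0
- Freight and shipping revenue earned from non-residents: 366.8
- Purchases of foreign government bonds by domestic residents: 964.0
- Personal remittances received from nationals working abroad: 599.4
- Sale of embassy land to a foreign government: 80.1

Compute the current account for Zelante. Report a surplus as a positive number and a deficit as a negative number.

Goods: 4141.5 - 2226.0 + 1600.4 - 1885.0 - 2557.6 = -926.7
Services: 366.8 - 431.8 + 390.1 - 646.8 + 1765.6 = 1443.9
Primary income: -123.0 + 674.8 - 854.0 = -302.2
Secondary income: 599.4
Current account = (-926.7) + 1443.9 + (-302.2) + 599.4 = 814.4
(Excluded from the current account — financial account: acquisition of a foreign subsidiary by a resident firm (outward FDI) 646.9, borrowing by resident firms from foreign banks 932.3, purchases of foreign government bonds by domestic residents 964.0; capital account: acquisition of foreign patents and trademarks (non-produced assets) 157.9, capital transfers received from emigrants 114.7, sale of embassy land to a foreign government 80.1.)

814.4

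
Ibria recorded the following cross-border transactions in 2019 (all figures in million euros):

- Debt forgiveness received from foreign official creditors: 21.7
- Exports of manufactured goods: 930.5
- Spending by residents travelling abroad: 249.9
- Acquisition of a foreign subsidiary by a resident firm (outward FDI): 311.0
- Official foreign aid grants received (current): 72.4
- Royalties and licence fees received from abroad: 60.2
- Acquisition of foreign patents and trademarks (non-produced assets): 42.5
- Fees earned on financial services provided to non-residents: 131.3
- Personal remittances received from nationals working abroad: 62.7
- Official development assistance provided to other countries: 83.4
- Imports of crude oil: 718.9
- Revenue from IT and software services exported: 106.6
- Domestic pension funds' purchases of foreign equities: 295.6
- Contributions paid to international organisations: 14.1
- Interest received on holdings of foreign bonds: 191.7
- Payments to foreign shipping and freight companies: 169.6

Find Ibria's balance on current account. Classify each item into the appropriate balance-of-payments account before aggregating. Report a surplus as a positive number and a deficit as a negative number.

Goods: -718.9 + 930.5 = 211.6
Services: 131.3 + 106.6 + 60.2 - 249.9 - 169.6 = -121.4
Primary income: 191.7
Secondary income: -14.1 - 83.4 + 62.7 + 72.4 = 37.6
Current account = 211.6 + (-121.4) + 191.7 + 37.6 = 319.5
(Excluded from the current account — capital account: debt forgiveness received from foreign official creditors 21.7, acquisition of foreign patents and trademarks (non-produced assets) 42.5; financial account: acquisition of a foreign subsidiary by a resident firm (outward FDI) 311.0, domestic pension funds' purchases of foreign equities 295.6.)

319.5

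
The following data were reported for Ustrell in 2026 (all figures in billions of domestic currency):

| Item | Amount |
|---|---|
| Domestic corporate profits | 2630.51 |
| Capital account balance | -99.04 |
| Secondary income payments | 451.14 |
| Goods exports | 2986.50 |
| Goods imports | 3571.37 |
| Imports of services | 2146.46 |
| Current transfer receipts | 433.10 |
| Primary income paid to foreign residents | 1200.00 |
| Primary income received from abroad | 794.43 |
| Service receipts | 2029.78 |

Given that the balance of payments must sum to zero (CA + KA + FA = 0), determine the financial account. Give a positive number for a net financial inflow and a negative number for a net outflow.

1224.20

Goods balance = 2986.50 - 3571.37 = -584.87
Services balance = 2029.78 - 2146.46 = -116.68
Trade balance (goods + services) = -584.87 + (-116.68) = -701.55
Net primary income = 794.43 - 1200.00 = -405.57
Net secondary income = 433.10 - 451.14 = -18.04
Current account = -701.55 + (-405.57) + (-18.04) = -1125.16
Financial account = -(-1125.16 + (-99.04)) = 1224.20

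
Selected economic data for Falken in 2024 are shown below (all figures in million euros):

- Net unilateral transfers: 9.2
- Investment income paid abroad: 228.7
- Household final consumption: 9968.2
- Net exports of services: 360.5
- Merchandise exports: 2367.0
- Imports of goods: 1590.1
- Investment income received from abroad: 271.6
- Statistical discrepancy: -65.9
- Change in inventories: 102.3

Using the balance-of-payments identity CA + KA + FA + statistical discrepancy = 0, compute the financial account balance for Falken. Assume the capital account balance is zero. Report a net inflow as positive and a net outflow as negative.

-1123.6

Goods balance = 2367.0 - 1590.1 = 776.9
Services balance = 360.5
Trade balance (goods + services) = 776.9 + 360.5 = 1137.4
Net primary income = 271.6 - 228.7 = 42.9
Net secondary income = 9.2
Current account = 1137.4 + 42.9 + 9.2 = 1189.5
Financial account = -(1189.5 + (-65.9)) = -1123.6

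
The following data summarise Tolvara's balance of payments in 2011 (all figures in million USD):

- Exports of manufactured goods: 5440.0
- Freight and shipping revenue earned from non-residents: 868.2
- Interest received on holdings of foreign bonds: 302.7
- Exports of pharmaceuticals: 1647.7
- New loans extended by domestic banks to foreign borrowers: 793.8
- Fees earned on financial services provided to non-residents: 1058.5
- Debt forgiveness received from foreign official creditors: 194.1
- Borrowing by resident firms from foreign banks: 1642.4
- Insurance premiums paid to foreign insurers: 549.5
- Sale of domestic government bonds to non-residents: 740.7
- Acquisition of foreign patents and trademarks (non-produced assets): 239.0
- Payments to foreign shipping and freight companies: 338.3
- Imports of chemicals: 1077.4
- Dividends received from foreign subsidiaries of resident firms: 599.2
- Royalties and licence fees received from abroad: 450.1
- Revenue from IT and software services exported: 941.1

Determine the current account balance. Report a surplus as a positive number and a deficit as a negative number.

Goods: -1077.4 + 5440.0 + 1647.7 = 6010.3
Services: 941.1 - 549.5 + 868.2 + 1058.5 - 338.3 + 450.1 = 2430.1
Primary income: 302.7 + 599.2 = 901.9
Current account = 6010.3 + 2430.1 + 901.9 = 9342.3
(Excluded from the current account — financial account: new loans extended by domestic banks to foreign borrowers 793.8, borrowing by resident firms from foreign banks 1642.4, sale of domestic government bonds to non-residents 740.7; capital account: debt forgiveness received from foreign official creditors 194.1, acquisition of foreign patents and trademarks (non-produced assets) 239.0.)

9342.3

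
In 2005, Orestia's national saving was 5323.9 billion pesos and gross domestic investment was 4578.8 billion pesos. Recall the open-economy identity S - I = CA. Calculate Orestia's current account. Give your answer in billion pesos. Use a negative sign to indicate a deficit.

CA = S - I = 5323.9 - 4578.8 = 745.1

745.1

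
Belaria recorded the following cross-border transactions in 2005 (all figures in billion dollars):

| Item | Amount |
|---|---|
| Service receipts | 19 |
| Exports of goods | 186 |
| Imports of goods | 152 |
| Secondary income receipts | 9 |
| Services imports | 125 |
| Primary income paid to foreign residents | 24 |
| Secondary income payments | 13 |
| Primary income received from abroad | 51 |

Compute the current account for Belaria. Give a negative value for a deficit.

Goods balance = 186 - 152 = 34
Services balance = 19 - 125 = -106
Trade balance (goods + services) = 34 + (-106) = -72
Net primary income = 51 - 24 = 27
Net secondary income = 9 - 13 = -4
Current account = -72 + 27 + (-4) = -49

-49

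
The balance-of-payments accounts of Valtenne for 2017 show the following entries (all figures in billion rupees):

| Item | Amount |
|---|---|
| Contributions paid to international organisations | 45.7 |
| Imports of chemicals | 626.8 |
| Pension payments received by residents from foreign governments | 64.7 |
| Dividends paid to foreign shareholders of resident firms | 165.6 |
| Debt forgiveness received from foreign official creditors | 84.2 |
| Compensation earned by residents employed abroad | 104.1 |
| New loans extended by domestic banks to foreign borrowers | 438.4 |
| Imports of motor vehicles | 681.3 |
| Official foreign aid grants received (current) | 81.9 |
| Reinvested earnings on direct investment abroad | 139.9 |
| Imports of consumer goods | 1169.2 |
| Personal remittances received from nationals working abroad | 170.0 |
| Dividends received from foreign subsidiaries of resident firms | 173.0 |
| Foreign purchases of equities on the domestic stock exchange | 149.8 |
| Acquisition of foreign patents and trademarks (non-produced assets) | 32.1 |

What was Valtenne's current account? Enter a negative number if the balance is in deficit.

Goods: -681.3 - 1169.2 - 626.8 = -2477.3
Primary income: -165.6 + 139.9 + 173.0 + 104.1 = 251.4
Secondary income: 170.0 + 64.7 + 81.9 - 45.7 = 270.9
Current account = (-2477.3) + 251.4 + 270.9 = -1955.0
(Excluded from the current account — capital account: debt forgiveness received from foreign official creditors 84.2, acquisition of foreign patents and trademarks (non-produced assets) 32.1; financial account: new loans extended by domestic banks to foreign borrowers 438.4, foreign purchases of equities on the domestic stock exchange 149.8.)

-1955.0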